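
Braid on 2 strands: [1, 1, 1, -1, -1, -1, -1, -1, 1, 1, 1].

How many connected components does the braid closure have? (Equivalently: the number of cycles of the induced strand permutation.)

Track the strand permutation on 2 strands, starting from identity.
  step 1: s1 swaps positions 1,2 -> [2 1]
  step 2: s1 swaps positions 1,2 -> [1 2]
  step 3: s1 swaps positions 1,2 -> [2 1]
  step 4: s1^-1 swaps positions 1,2 -> [1 2]
  step 5: s1^-1 swaps positions 1,2 -> [2 1]
  step 6: s1^-1 swaps positions 1,2 -> [1 2]
  step 7: s1^-1 swaps positions 1,2 -> [2 1]
  step 8: s1^-1 swaps positions 1,2 -> [1 2]
  step 9: s1 swaps positions 1,2 -> [2 1]
  step 10: s1 swaps positions 1,2 -> [1 2]
  step 11: s1 swaps positions 1,2 -> [2 1]
Final permutation (position -> original strand): [2 1]
Closure components = cycle count of this permutation = 1.

Answer: 1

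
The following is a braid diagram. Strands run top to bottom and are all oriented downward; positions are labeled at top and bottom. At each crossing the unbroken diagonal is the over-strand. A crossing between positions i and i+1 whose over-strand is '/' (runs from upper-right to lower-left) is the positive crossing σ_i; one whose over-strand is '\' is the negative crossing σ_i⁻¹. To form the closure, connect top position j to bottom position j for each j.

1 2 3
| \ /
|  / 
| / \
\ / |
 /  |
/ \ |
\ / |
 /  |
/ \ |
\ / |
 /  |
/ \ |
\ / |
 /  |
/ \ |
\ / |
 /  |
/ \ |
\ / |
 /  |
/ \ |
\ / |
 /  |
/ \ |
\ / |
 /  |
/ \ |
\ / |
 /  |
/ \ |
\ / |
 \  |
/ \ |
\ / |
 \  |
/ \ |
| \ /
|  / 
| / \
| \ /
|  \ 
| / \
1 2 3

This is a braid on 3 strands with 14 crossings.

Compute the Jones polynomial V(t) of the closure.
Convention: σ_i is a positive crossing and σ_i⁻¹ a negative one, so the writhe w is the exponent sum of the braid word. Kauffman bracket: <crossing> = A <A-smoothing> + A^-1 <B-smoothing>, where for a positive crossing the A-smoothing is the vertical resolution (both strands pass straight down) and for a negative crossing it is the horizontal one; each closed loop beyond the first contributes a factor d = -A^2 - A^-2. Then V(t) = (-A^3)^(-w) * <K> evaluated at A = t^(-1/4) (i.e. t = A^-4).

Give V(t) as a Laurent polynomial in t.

-t^10 + t^9 - t^8 + t^7 - t^6 + t^5 + t^3

Derivation:
Reading the diagram top to bottom ('/'-over between positions i,i+1 = s_i, '\'-over = s_i^-1): braid word = s2 s1 s1 s1 s1 s1 s1 s1 s1 s1 s1^-1 s1^-1 s2 s2^-1.
The presented braid s2 s1 s1 s1 s1 s1 s1 s1 s1 s1 s1^-1 s1^-1 s2 s2^-1 on 3 strands reduces by inverse Markov moves (closure unchanged at each step):
  Deconjugate: the word is γ·β·γ⁻¹ with γ = s2 (prefix) and γ⁻¹ = s2^-1 (suffix); strip both.
  Destabilize: the word has the form β·s2 where s2 occurs only as the final letter (β ∈ B_2); drop it and the last strand → 2 strands.
  Deconjugate: the word is γ·β·γ⁻¹ with γ = s1 s1 (prefix) and γ⁻¹ = s1^-1 s1^-1 (suffix); strip both.
Reduced to β = s1 s1 s1 s1 s1 s1 s1 on 2 strands, 7 crossings.
Compute on β:
Braid: s1 s1 s1 s1 s1 s1 s1 on 2 strands, 7 crossings.
Writhe w = (#positive) - (#negative) = 7 - 0 = 7.
Enumerate smoothing states for the bracket polynomial. There are 2^7 = 128 states.
Each crossing splits two ways (0=vertical, 1=horizontal). The state's weight is A^(#A-smoothings - #B-smoothings) * d^(loops - 1).
Tabulate the states by total A-exponent and number of loops L (A-exp: L × count):
  A^7: L=2 ×1
  A^5: L=1 ×7
  A^3: L=2 ×21
  A^1: L=3 ×35
  A^-1: L=4 ×35
  A^-3: L=5 ×21
  A^-5: L=6 ×7
  A^-7: L=7 ×1
Each group contributes A^e * Σ count * d^(L-1):
Powers of d = -A^2 - A^-2: d^2 = A^4 + 2 + A^-4; d^3 = -A^6 - 3*A^2 - 3*A^-2 - A^-6; d^4 = A^8 + 4*A^4 + 6 + 4*A^-4 + A^-8; d^5 = -A^10 - 5*A^6 - 10*A^2 - 10*A^-2 - 5*A^-6 - A^-10; d^6 = A^12 + 6*A^8 + 15*A^4 + 20 + 15*A^-4 + 6*A^-8 + A^-12.
  A^7 * (d) = -A^9 - A^5
  A^5 * (7) = 7*A^5
  A^3 * (21*d) = -21*A^5 - 21*A
  A^1 * (35*d^2) = 35*A^5 + 70*A + 35*A^-3
  A^-1 * (35*d^3) = -35*A^5 - 105*A - 105*A^-3 - 35*A^-7
  A^-3 * (21*d^4) = 21*A^5 + 84*A + 126*A^-3 + 84*A^-7 + 21*A^-11
  A^-5 * (7*d^5) = -7*A^5 - 35*A - 70*A^-3 - 70*A^-7 - 35*A^-11 - 7*A^-15
  A^-7 * (d^6) = A^5 + 6*A + 15*A^-3 + 20*A^-7 + 15*A^-11 + 6*A^-15 + A^-19
Summing the groups: <K> = -A^9 - A + A^-3 - A^-7 + A^-11 - A^-15 + A^-19
Normalise by the writhe: (-A^3)^(-w) = (-A^3)^(-7) = -A^-21, so f(A) = -A^-21 * <K> = A^-12 + A^-20 - A^-24 + A^-28 - A^-32 + A^-36 - A^-40.
Substitute A = t^(-1/4), i.e. A^e → t^(-e/4): V(t) = -t^10 + t^9 - t^8 + t^7 - t^6 + t^5 + t^3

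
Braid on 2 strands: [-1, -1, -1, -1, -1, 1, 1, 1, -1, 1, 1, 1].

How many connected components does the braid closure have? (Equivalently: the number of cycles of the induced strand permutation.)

2

Derivation:
Track the strand permutation on 2 strands, starting from identity.
  step 1: s1^-1 swaps positions 1,2 -> [2 1]
  step 2: s1^-1 swaps positions 1,2 -> [1 2]
  step 3: s1^-1 swaps positions 1,2 -> [2 1]
  step 4: s1^-1 swaps positions 1,2 -> [1 2]
  step 5: s1^-1 swaps positions 1,2 -> [2 1]
  step 6: s1 swaps positions 1,2 -> [1 2]
  step 7: s1 swaps positions 1,2 -> [2 1]
  step 8: s1 swaps positions 1,2 -> [1 2]
  step 9: s1^-1 swaps positions 1,2 -> [2 1]
  step 10: s1 swaps positions 1,2 -> [1 2]
  step 11: s1 swaps positions 1,2 -> [2 1]
  step 12: s1 swaps positions 1,2 -> [1 2]
Final permutation (position -> original strand): [1 2]
Closure components = cycle count of this permutation = 2.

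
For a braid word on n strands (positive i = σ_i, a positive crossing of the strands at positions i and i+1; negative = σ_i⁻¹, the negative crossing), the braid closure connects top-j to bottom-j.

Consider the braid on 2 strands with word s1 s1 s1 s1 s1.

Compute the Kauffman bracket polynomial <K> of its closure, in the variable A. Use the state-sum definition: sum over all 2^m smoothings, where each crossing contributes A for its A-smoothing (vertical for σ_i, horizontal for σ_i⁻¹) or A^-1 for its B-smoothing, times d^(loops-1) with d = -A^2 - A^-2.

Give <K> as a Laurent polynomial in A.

Braid: s1 s1 s1 s1 s1 on 2 strands, 5 crossings.
Writhe w = (#positive) - (#negative) = 5 - 0 = 5.
Enumerate smoothing states for the bracket polynomial. There are 2^5 = 32 states.
Each crossing splits two ways (0=vertical, 1=horizontal). The state's weight is A^(#A-smoothings - #B-smoothings) * d^(loops - 1).
  state 00000: A-exp=+5, loops=2, term = A^5 * d^1
  state 00001: A-exp=+3, loops=1, term = A^3 * d^0
  state 00010: A-exp=+3, loops=1, term = A^3 * d^0
  state 00011: A-exp=+1, loops=2, term = A^1 * d^1
  state 00100: A-exp=+3, loops=1, term = A^3 * d^0
  state 00101: A-exp=+1, loops=2, term = A^1 * d^1
  state 00110: A-exp=+1, loops=2, term = A^1 * d^1
  state 00111: A-exp=-1, loops=3, term = A^-1 * d^2
  state 01000: A-exp=+3, loops=1, term = A^3 * d^0
  state 01001: A-exp=+1, loops=2, term = A^1 * d^1
  state 01010: A-exp=+1, loops=2, term = A^1 * d^1
  state 01011: A-exp=-1, loops=3, term = A^-1 * d^2
  state 01100: A-exp=+1, loops=2, term = A^1 * d^1
  state 01101: A-exp=-1, loops=3, term = A^-1 * d^2
  state 01110: A-exp=-1, loops=3, term = A^-1 * d^2
  state 01111: A-exp=-3, loops=4, term = A^-3 * d^3
  state 10000: A-exp=+3, loops=1, term = A^3 * d^0
  state 10001: A-exp=+1, loops=2, term = A^1 * d^1
  state 10010: A-exp=+1, loops=2, term = A^1 * d^1
  state 10011: A-exp=-1, loops=3, term = A^-1 * d^2
  state 10100: A-exp=+1, loops=2, term = A^1 * d^1
  state 10101: A-exp=-1, loops=3, term = A^-1 * d^2
  state 10110: A-exp=-1, loops=3, term = A^-1 * d^2
  state 10111: A-exp=-3, loops=4, term = A^-3 * d^3
  state 11000: A-exp=+1, loops=2, term = A^1 * d^1
  state 11001: A-exp=-1, loops=3, term = A^-1 * d^2
  state 11010: A-exp=-1, loops=3, term = A^-1 * d^2
  state 11011: A-exp=-3, loops=4, term = A^-3 * d^3
  state 11100: A-exp=-1, loops=3, term = A^-1 * d^2
  state 11101: A-exp=-3, loops=4, term = A^-3 * d^3
  state 11110: A-exp=-3, loops=4, term = A^-3 * d^3
  state 11111: A-exp=-5, loops=5, term = A^-5 * d^4
Collect the terms by A-exponent (count of states per loop number):
Powers of d = -A^2 - A^-2: d^2 = A^4 + 2 + A^-4; d^3 = -A^6 - 3*A^2 - 3*A^-2 - A^-6; d^4 = A^8 + 4*A^4 + 6 + 4*A^-4 + A^-8.
  A^5 * (d) = -A^7 - A^3
  A^3 * (5) = 5*A^3
  A^1 * (10*d) = -10*A^3 - 10*A^-1
  A^-1 * (10*d^2) = 10*A^3 + 20*A^-1 + 10*A^-5
  A^-3 * (5*d^3) = -5*A^3 - 15*A^-1 - 15*A^-5 - 5*A^-9
  A^-5 * (d^4) = A^3 + 4*A^-1 + 6*A^-5 + 4*A^-9 + A^-13
Summing the groups: <K> = -A^7 - A^-1 + A^-5 - A^-9 + A^-13

Answer: -A^7 - A^-1 + A^-5 - A^-9 + A^-13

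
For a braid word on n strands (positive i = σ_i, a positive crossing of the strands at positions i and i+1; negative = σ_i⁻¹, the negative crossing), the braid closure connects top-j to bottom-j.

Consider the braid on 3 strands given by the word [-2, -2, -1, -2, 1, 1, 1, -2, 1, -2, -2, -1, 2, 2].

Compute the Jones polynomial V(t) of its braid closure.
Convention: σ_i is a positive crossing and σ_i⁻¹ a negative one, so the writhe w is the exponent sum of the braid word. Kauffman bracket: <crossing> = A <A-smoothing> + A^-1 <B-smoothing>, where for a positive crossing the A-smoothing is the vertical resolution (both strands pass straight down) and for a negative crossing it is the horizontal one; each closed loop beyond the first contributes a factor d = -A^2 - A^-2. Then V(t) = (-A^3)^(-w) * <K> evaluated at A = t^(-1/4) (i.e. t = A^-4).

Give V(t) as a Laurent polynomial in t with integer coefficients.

The presented braid s2^-1 s2^-1 s1^-1 s2^-1 s1 s1 s1 s2^-1 s1 s2^-1 s2^-1 s1^-1 s2 s2 on 3 strands reduces by inverse Markov moves (closure unchanged at each step):
  Deconjugate: the word is γ·β·γ⁻¹ with γ = s2^-1 s2^-1 (prefix) and γ⁻¹ = s2 s2 (suffix); strip both.
Reduced to β = s1^-1 s2^-1 s1 s1 s1 s2^-1 s1 s2^-1 s2^-1 s1^-1 on 3 strands, 10 crossings.
Compute on β:
Braid: s1^-1 s2^-1 s1 s1 s1 s2^-1 s1 s2^-1 s2^-1 s1^-1 on 3 strands, 10 crossings.
Writhe w = (#positive) - (#negative) = 4 - 6 = -2.
State-sum expansion of <K>. There are 2^10 = 1024 states.
For each crossing: s=0 is the vertical smoothing, s=1 horizontal. Crossing k contributes A^(sign_k * (1 - 2*s_k)); loop factor d = -A^2 - A^-2.
Tabulate the states by total A-exponent and number of loops L (A-exp: L × count):
  A^10: L=5 ×1
  A^8: L=4 ×10
  A^6: L=3 ×38, L=5 ×7
  A^4: L=2 ×67, L=4 ×49, L=6 ×4
  A^2: L=1 ×46, L=3 ×130, L=5 ×33, L=7 ×1
  A^0: L=2 ×131, L=4 ×110, L=6 ×11
  A^-2: L=1 ×25, L=3 ×133, L=5 ×51, L=7 ×1
  A^-4: L=2 ×37, L=4 ×72, L=6 ×11
  A^-6: L=3 ×25, L=5 ×19, L=7 ×1
  A^-8: L=4 ×8, L=6 ×2
  A^-10: L=5 ×1
Each group contributes A^e * Σ count * d^(L-1):
Powers of d = -A^2 - A^-2: d^2 = A^4 + 2 + A^-4; d^3 = -A^6 - 3*A^2 - 3*A^-2 - A^-6; d^4 = A^8 + 4*A^4 + 6 + 4*A^-4 + A^-8; d^5 = -A^10 - 5*A^6 - 10*A^2 - 10*A^-2 - 5*A^-6 - A^-10; d^6 = A^12 + 6*A^8 + 15*A^4 + 20 + 15*A^-4 + 6*A^-8 + A^-12.
  A^10 * (d^4) = A^18 + 4*A^14 + 6*A^10 + 4*A^6 + A^2
  A^8 * (10*d^3) = -10*A^14 - 30*A^10 - 30*A^6 - 10*A^2
  A^6 * (38*d^2 + 7*d^4) = 7*A^14 + 66*A^10 + 118*A^6 + 66*A^2 + 7*A^-2
  A^4 * (67*d + 49*d^3 + 4*d^5) = -4*A^14 - 69*A^10 - 254*A^6 - 254*A^2 - 69*A^-2 - 4*A^-6
  A^2 * (46 + 130*d^2 + 33*d^4 + d^6) = A^14 + 39*A^10 + 277*A^6 + 524*A^2 + 277*A^-2 + 39*A^-6 + A^-10
  A^0 * (131*d + 110*d^3 + 11*d^5) = -11*A^10 - 165*A^6 - 571*A^2 - 571*A^-2 - 165*A^-6 - 11*A^-10
  A^-2 * (25 + 133*d^2 + 51*d^4 + d^6) = A^10 + 57*A^6 + 352*A^2 + 617*A^-2 + 352*A^-6 + 57*A^-10 + A^-14
  A^-4 * (37*d + 72*d^3 + 11*d^5) = -11*A^6 - 127*A^2 - 363*A^-2 - 363*A^-6 - 127*A^-10 - 11*A^-14
  A^-6 * (25*d^2 + 19*d^4 + d^6) = A^6 + 25*A^2 + 116*A^-2 + 184*A^-6 + 116*A^-10 + 25*A^-14 + A^-18
  A^-8 * (8*d^3 + 2*d^5) = -2*A^2 - 18*A^-2 - 44*A^-6 - 44*A^-10 - 18*A^-14 - 2*A^-18
  A^-10 * (d^4) = A^-2 + 4*A^-6 + 6*A^-10 + 4*A^-14 + A^-18
Summing the groups: <K> = A^18 - 2*A^14 + 2*A^10 - 3*A^6 + 4*A^2 - 3*A^-2 + 3*A^-6 - 2*A^-10 + A^-14
Normalise by the writhe: (-A^3)^(-w) = (-A^3)^(2) = A^6, so f(A) = A^6 * <K> = A^24 - 2*A^20 + 2*A^16 - 3*A^12 + 4*A^8 - 3*A^4 + 3 - 2*A^-4 + A^-8.
Substitute A = t^(-1/4), i.e. A^e → t^(-e/4): V(t) = t^2 - 2*t + 3 - 3*t^-1 + 4*t^-2 - 3*t^-3 + 2*t^-4 - 2*t^-5 + t^-6

Answer: t^2 - 2*t + 3 - 3*t^-1 + 4*t^-2 - 3*t^-3 + 2*t^-4 - 2*t^-5 + t^-6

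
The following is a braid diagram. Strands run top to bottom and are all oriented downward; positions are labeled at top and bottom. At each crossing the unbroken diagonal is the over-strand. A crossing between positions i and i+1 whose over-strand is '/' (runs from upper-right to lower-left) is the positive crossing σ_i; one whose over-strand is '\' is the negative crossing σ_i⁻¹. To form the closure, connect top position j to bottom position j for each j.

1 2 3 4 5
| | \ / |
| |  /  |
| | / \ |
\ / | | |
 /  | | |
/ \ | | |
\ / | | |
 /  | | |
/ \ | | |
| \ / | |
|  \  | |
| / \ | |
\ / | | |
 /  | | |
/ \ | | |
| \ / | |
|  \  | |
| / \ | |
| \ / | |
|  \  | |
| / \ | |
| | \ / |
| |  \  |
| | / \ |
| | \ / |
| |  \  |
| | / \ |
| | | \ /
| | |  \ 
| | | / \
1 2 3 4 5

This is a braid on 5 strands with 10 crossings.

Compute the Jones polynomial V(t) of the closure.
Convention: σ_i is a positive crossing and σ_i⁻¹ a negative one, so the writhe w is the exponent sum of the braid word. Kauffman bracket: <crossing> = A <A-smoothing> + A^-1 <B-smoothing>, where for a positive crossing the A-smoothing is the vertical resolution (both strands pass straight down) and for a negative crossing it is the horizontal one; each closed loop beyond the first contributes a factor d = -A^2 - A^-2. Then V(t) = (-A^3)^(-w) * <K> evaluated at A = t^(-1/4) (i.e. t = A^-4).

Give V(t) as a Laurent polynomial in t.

-t^3 + 2*t^2 - 2*t + 3 - 2*t^-1 + 2*t^-2 - t^-3

Derivation:
Reading the diagram top to bottom ('/'-over between positions i,i+1 = s_i, '\'-over = s_i^-1): braid word = s3 s1 s1 s2^-1 s1 s2^-1 s2^-1 s3^-1 s3^-1 s4^-1.
The presented braid s3 s1 s1 s2^-1 s1 s2^-1 s2^-1 s3^-1 s3^-1 s4^-1 on 5 strands reduces by inverse Markov moves (closure unchanged at each step):
  Destabilize: the word has the form β·s4^-1 where s4^-1 occurs only as the final letter (β ∈ B_4); drop it and the last strand → 4 strands.
  Deconjugate: the word is γ·β·γ⁻¹ with γ = s3 (prefix) and γ⁻¹ = s3^-1 (suffix); strip both.
  Destabilize: the word has the form β·s3^-1 where s3^-1 occurs only as the final letter (β ∈ B_3); drop it and the last strand → 3 strands.
Reduced to β = s1 s1 s2^-1 s1 s2^-1 s2^-1 on 3 strands, 6 crossings.
Compute on β:
Braid: s1 s1 s2^-1 s1 s2^-1 s2^-1 on 3 strands, 6 crossings.
Writhe w = (#positive) - (#negative) = 3 - 3 = 0.
State-sum expansion of <K>. There are 2^6 = 64 states.
Each crossing splits two ways (0=vertical, 1=horizontal). The state's weight is A^(#A-smoothings - #B-smoothings) * d^(loops - 1).
Tabulate the states by total A-exponent and number of loops L (A-exp: L × count):
  A^6: L=4 ×1
  A^4: L=3 ×6
  A^2: L=2 ×14, L=4 ×1
  A^0: L=1 ×13, L=3 ×7
  A^-2: L=2 ×14, L=4 ×1
  A^-4: L=3 ×6
  A^-6: L=4 ×1
Each group contributes A^e * Σ count * d^(L-1):
Powers of d = -A^2 - A^-2: d^2 = A^4 + 2 + A^-4; d^3 = -A^6 - 3*A^2 - 3*A^-2 - A^-6.
  A^6 * (d^3) = -A^12 - 3*A^8 - 3*A^4 - 1
  A^4 * (6*d^2) = 6*A^8 + 12*A^4 + 6
  A^2 * (14*d + d^3) = -A^8 - 17*A^4 - 17 - A^-4
  A^0 * (13 + 7*d^2) = 7*A^4 + 27 + 7*A^-4
  A^-2 * (14*d + d^3) = -A^4 - 17 - 17*A^-4 - A^-8
  A^-4 * (6*d^2) = 6 + 12*A^-4 + 6*A^-8
  A^-6 * (d^3) = -1 - 3*A^-4 - 3*A^-8 - A^-12
Summing the groups: <K> = -A^12 + 2*A^8 - 2*A^4 + 3 - 2*A^-4 + 2*A^-8 - A^-12
Normalise by the writhe: (-A^3)^(-w) = (-A^3)^(0) = 1, so f(A) = 1 * <K> = -A^12 + 2*A^8 - 2*A^4 + 3 - 2*A^-4 + 2*A^-8 - A^-12.
Substitute A = t^(-1/4), i.e. A^e → t^(-e/4): V(t) = -t^3 + 2*t^2 - 2*t + 3 - 2*t^-1 + 2*t^-2 - t^-3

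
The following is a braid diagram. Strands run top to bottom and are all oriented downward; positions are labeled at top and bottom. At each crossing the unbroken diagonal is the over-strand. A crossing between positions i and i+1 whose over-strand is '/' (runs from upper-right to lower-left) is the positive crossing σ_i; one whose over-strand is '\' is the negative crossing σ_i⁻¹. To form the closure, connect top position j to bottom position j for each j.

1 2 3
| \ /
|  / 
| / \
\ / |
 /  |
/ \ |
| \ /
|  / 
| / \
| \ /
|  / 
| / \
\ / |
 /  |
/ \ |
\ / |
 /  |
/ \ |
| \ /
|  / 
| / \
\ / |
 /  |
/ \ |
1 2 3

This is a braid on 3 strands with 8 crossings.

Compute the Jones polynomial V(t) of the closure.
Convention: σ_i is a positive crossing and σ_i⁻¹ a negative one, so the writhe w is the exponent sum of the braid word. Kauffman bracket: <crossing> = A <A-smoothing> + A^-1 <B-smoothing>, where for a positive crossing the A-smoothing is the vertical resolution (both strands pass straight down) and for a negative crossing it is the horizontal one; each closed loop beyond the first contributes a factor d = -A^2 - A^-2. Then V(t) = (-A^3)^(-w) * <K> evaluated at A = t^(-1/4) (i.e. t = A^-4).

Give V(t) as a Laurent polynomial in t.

-t^8 + t^5 + t^3

Derivation:
Reading the diagram top to bottom ('/'-over between positions i,i+1 = s_i, '\'-over = s_i^-1): braid word = s2 s1 s2 s2 s1 s1 s2 s1.
Braid: s2 s1 s2 s2 s1 s1 s2 s1 on 3 strands, 8 crossings.
Writhe w = (#positive) - (#negative) = 8 - 0 = 8.
Computing the Kauffman bracket via state sum. There are 2^8 = 256 states.
For each crossing: s=0 is the vertical smoothing, s=1 horizontal. Crossing k contributes A^(sign_k * (1 - 2*s_k)); loop factor d = -A^2 - A^-2.
Tabulate the states by total A-exponent and number of loops L (A-exp: L × count):
  A^8: L=3 ×1
  A^6: L=2 ×8
  A^4: L=1 ×16, L=3 ×12
  A^2: L=2 ×48, L=4 ×8
  A^0: L=1 ×17, L=3 ×51, L=5 ×2
  A^-2: L=2 ×34, L=4 ×22
  A^-4: L=1 ×4, L=3 ×21, L=5 ×3
  A^-6: L=2 ×4, L=4 ×4
  A^-8: L=3 ×1
Each group contributes A^e * Σ count * d^(L-1):
Powers of d = -A^2 - A^-2: d^2 = A^4 + 2 + A^-4; d^3 = -A^6 - 3*A^2 - 3*A^-2 - A^-6; d^4 = A^8 + 4*A^4 + 6 + 4*A^-4 + A^-8.
  A^8 * (d^2) = A^12 + 2*A^8 + A^4
  A^6 * (8*d) = -8*A^8 - 8*A^4
  A^4 * (16 + 12*d^2) = 12*A^8 + 40*A^4 + 12
  A^2 * (48*d + 8*d^3) = -8*A^8 - 72*A^4 - 72 - 8*A^-4
  A^0 * (17 + 51*d^2 + 2*d^4) = 2*A^8 + 59*A^4 + 131 + 59*A^-4 + 2*A^-8
  A^-2 * (34*d + 22*d^3) = -22*A^4 - 100 - 100*A^-4 - 22*A^-8
  A^-4 * (4 + 21*d^2 + 3*d^4) = 3*A^4 + 33 + 64*A^-4 + 33*A^-8 + 3*A^-12
  A^-6 * (4*d + 4*d^3) = -4 - 16*A^-4 - 16*A^-8 - 4*A^-12
  A^-8 * (d^2) = A^-4 + 2*A^-8 + A^-12
Summing the groups: <K> = A^12 + A^4 - A^-8
Normalise by the writhe: (-A^3)^(-w) = (-A^3)^(-8) = A^-24, so f(A) = A^-24 * <K> = A^-12 + A^-20 - A^-32.
Substitute A = t^(-1/4), i.e. A^e → t^(-e/4): V(t) = -t^8 + t^5 + t^3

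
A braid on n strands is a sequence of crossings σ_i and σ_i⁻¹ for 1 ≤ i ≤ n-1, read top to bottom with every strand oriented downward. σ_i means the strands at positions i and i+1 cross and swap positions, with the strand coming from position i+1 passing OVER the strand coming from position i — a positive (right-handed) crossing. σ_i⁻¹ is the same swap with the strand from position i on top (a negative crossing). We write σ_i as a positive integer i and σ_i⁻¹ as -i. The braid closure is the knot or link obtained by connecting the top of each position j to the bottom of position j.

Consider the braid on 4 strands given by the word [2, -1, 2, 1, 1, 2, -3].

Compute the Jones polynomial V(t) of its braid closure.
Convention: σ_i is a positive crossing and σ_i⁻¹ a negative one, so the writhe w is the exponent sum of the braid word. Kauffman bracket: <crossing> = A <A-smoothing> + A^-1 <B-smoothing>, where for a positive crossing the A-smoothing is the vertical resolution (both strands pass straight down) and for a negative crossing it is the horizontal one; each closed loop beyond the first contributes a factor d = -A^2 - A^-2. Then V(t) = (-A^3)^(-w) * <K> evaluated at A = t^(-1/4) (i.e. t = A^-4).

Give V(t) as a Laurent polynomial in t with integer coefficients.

The presented braid s2 s1^-1 s2 s1 s1 s2 s3^-1 on 4 strands reduces by inverse Markov moves (closure unchanged at each step):
  Destabilize: the word has the form β·s3^-1 where s3^-1 occurs only as the final letter (β ∈ B_3); drop it and the last strand → 3 strands.
Reduced to β = s2 s1^-1 s2 s1 s1 s2 on 3 strands, 6 crossings.
Compute on β:
Braid: s2 s1^-1 s2 s1 s1 s2 on 3 strands, 6 crossings.
Writhe w = (#positive) - (#negative) = 5 - 1 = 4.
Enumerate smoothing states for the bracket polynomial. There are 2^6 = 64 states.
Smooth each crossing (0=||, 1=⌣⌢); contribution A^(Σ sign_k(1-2s_k)) * d^(L-1).
Tabulate the states by total A-exponent and number of loops L (A-exp: L × count):
  A^6: L=2 ×1
  A^4: L=1 ×3, L=3 ×3
  A^2: L=2 ×14, L=4 ×1
  A^0: L=1 ×10, L=3 ×10
  A^-2: L=2 ×13, L=4 ×2
  A^-4: L=3 ×6
  A^-6: L=4 ×1
Each group contributes A^e * Σ count * d^(L-1):
Powers of d = -A^2 - A^-2: d^2 = A^4 + 2 + A^-4; d^3 = -A^6 - 3*A^2 - 3*A^-2 - A^-6.
  A^6 * (d) = -A^8 - A^4
  A^4 * (3 + 3*d^2) = 3*A^8 + 9*A^4 + 3
  A^2 * (14*d + d^3) = -A^8 - 17*A^4 - 17 - A^-4
  A^0 * (10 + 10*d^2) = 10*A^4 + 30 + 10*A^-4
  A^-2 * (13*d + 2*d^3) = -2*A^4 - 19 - 19*A^-4 - 2*A^-8
  A^-4 * (6*d^2) = 6 + 12*A^-4 + 6*A^-8
  A^-6 * (d^3) = -1 - 3*A^-4 - 3*A^-8 - A^-12
Summing the groups: <K> = A^8 - A^4 + 2 - A^-4 + A^-8 - A^-12
Normalise by the writhe: (-A^3)^(-w) = (-A^3)^(-4) = A^-12, so f(A) = A^-12 * <K> = A^-4 - A^-8 + 2*A^-12 - A^-16 + A^-20 - A^-24.
Substitute A = t^(-1/4), i.e. A^e → t^(-e/4): V(t) = -t^6 + t^5 - t^4 + 2*t^3 - t^2 + t

Answer: -t^6 + t^5 - t^4 + 2*t^3 - t^2 + t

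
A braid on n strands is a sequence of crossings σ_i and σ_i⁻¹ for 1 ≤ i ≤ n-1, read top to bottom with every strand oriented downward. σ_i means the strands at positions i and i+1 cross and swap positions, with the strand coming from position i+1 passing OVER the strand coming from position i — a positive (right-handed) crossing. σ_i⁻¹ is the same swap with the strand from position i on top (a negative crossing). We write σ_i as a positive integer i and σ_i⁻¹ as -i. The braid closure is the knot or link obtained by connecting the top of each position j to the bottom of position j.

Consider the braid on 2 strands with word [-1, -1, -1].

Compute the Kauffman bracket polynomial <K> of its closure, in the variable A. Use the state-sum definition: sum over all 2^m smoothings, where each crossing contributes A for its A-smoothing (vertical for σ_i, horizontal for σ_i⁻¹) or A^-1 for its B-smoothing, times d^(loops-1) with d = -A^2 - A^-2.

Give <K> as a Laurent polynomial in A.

A^7 - A^3 - A^-5

Derivation:
Braid: s1^-1 s1^-1 s1^-1 on 2 strands, 3 crossings.
Writhe w = (#positive) - (#negative) = 0 - 3 = -3.
Computing the Kauffman bracket via state sum. There are 2^3 = 8 states.
Each crossing splits two ways (0=vertical, 1=horizontal). The state's weight is A^(#A-smoothings - #B-smoothings) * d^(loops - 1).
  state 000: A-exp=-3, loops=2, term = A^-3 * d^1
  state 001: A-exp=-1, loops=1, term = A^-1 * d^0
  state 010: A-exp=-1, loops=1, term = A^-1 * d^0
  state 011: A-exp=+1, loops=2, term = A^1 * d^1
  state 100: A-exp=-1, loops=1, term = A^-1 * d^0
  state 101: A-exp=+1, loops=2, term = A^1 * d^1
  state 110: A-exp=+1, loops=2, term = A^1 * d^1
  state 111: A-exp=+3, loops=3, term = A^3 * d^2
Collect the terms by A-exponent (count of states per loop number):
Powers of d = -A^2 - A^-2: d^2 = A^4 + 2 + A^-4.
  A^3 * (d^2) = A^7 + 2*A^3 + A^-1
  A^1 * (3*d) = -3*A^3 - 3*A^-1
  A^-1 * (3) = 3*A^-1
  A^-3 * (d) = -A^-1 - A^-5
Summing the groups: <K> = A^7 - A^3 - A^-5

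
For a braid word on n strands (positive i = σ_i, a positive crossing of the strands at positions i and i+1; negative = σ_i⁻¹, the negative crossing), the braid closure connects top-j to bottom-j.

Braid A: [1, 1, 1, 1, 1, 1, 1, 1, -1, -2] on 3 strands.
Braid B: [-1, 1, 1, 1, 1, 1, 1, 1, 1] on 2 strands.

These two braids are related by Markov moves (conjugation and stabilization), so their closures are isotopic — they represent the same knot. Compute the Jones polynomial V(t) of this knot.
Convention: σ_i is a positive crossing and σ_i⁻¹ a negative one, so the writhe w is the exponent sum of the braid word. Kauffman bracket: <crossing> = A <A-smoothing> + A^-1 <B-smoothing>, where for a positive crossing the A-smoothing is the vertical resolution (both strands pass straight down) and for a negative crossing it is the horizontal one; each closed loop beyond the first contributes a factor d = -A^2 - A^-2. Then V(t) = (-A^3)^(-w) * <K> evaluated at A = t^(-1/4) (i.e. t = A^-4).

-t^10 + t^9 - t^8 + t^7 - t^6 + t^5 + t^3

Derivation:
Markov-equivalent braids have isotopic closures, hence identical knot invariants. Strip the Markov moves from each word to reach a common short braid β, then compute V(t) once on β.
Braid A: s1 s1 s1 s1 s1 s1 s1 s1 s1^-1 s2^-1 on 3 strands reduces by inverse Markov moves (closure unchanged at each step):
  Destabilize: the word has the form β·s2^-1 where s2^-1 occurs only as the final letter (β ∈ B_2); drop it and the last strand → 2 strands.
  Deconjugate: the word is γ·β·γ⁻¹ with γ = s1 (prefix) and γ⁻¹ = s1^-1 (suffix); strip both.
Reduced to β = s1 s1 s1 s1 s1 s1 s1 on 2 strands, 7 crossings.
Braid B: s1^-1 s1 s1 s1 s1 s1 s1 s1 s1 on 2 strands reduces by inverse Markov moves (closure unchanged at each step):
  Deconjugate: the word is γ·β·γ⁻¹ with γ = s1^-1 (prefix) and γ⁻¹ = s1 (suffix); strip both.
Reduced to β = s1 s1 s1 s1 s1 s1 s1 on 2 strands, 7 crossings.
Both give the same β = s1 s1 s1 s1 s1 s1 s1 on 2 strands, so one state sum suffices:
Braid: s1 s1 s1 s1 s1 s1 s1 on 2 strands, 7 crossings.
Writhe w = (#positive) - (#negative) = 7 - 0 = 7.
Enumerate smoothing states for the bracket polynomial. There are 2^7 = 128 states.
For each crossing: s=0 is the vertical smoothing, s=1 horizontal. Crossing k contributes A^(sign_k * (1 - 2*s_k)); loop factor d = -A^2 - A^-2.
Tabulate the states by total A-exponent and number of loops L (A-exp: L × count):
  A^7: L=2 ×1
  A^5: L=1 ×7
  A^3: L=2 ×21
  A^1: L=3 ×35
  A^-1: L=4 ×35
  A^-3: L=5 ×21
  A^-5: L=6 ×7
  A^-7: L=7 ×1
Each group contributes A^e * Σ count * d^(L-1):
Powers of d = -A^2 - A^-2: d^2 = A^4 + 2 + A^-4; d^3 = -A^6 - 3*A^2 - 3*A^-2 - A^-6; d^4 = A^8 + 4*A^4 + 6 + 4*A^-4 + A^-8; d^5 = -A^10 - 5*A^6 - 10*A^2 - 10*A^-2 - 5*A^-6 - A^-10; d^6 = A^12 + 6*A^8 + 15*A^4 + 20 + 15*A^-4 + 6*A^-8 + A^-12.
  A^7 * (d) = -A^9 - A^5
  A^5 * (7) = 7*A^5
  A^3 * (21*d) = -21*A^5 - 21*A
  A^1 * (35*d^2) = 35*A^5 + 70*A + 35*A^-3
  A^-1 * (35*d^3) = -35*A^5 - 105*A - 105*A^-3 - 35*A^-7
  A^-3 * (21*d^4) = 21*A^5 + 84*A + 126*A^-3 + 84*A^-7 + 21*A^-11
  A^-5 * (7*d^5) = -7*A^5 - 35*A - 70*A^-3 - 70*A^-7 - 35*A^-11 - 7*A^-15
  A^-7 * (d^6) = A^5 + 6*A + 15*A^-3 + 20*A^-7 + 15*A^-11 + 6*A^-15 + A^-19
Summing the groups: <K> = -A^9 - A + A^-3 - A^-7 + A^-11 - A^-15 + A^-19
Normalise by the writhe: (-A^3)^(-w) = (-A^3)^(-7) = -A^-21, so f(A) = -A^-21 * <K> = A^-12 + A^-20 - A^-24 + A^-28 - A^-32 + A^-36 - A^-40.
Substitute A = t^(-1/4), i.e. A^e → t^(-e/4): V(t) = -t^10 + t^9 - t^8 + t^7 - t^6 + t^5 + t^3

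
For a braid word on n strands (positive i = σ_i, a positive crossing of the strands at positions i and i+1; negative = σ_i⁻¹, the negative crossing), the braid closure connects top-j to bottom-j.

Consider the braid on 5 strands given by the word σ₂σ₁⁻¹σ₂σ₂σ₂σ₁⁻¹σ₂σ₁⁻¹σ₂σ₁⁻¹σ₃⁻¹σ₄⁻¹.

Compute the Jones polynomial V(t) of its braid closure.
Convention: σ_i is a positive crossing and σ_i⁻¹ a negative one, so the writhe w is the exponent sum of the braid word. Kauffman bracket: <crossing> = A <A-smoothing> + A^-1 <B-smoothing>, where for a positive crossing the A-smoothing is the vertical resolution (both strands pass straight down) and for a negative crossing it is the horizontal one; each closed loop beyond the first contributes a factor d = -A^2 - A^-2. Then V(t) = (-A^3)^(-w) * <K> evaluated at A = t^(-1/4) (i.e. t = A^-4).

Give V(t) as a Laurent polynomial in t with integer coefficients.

t^7 - 4*t^6 + 7*t^5 - 11*t^4 + 14*t^3 - 14*t^2 + 14*t - 10 + 7*t^-1 - 4*t^-2 + t^-3

Derivation:
The presented braid s2 s1^-1 s2 s2 s2 s1^-1 s2 s1^-1 s2 s1^-1 s3^-1 s4^-1 on 5 strands reduces by inverse Markov moves (closure unchanged at each step):
  Destabilize: the word has the form β·s4^-1 where s4^-1 occurs only as the final letter (β ∈ B_4); drop it and the last strand → 4 strands.
  Destabilize: the word has the form β·s3^-1 where s3^-1 occurs only as the final letter (β ∈ B_3); drop it and the last strand → 3 strands.
Reduced to β = s2 s1^-1 s2 s2 s2 s1^-1 s2 s1^-1 s2 s1^-1 on 3 strands, 10 crossings.
Compute on β:
Braid: s2 s1^-1 s2 s2 s2 s1^-1 s2 s1^-1 s2 s1^-1 on 3 strands, 10 crossings.
Writhe w = (#positive) - (#negative) = 6 - 4 = 2.
Enumerate smoothing states for the bracket polynomial. There are 2^10 = 1024 states.
For each crossing: s=0 is the vertical smoothing, s=1 horizontal. Crossing k contributes A^(sign_k * (1 - 2*s_k)); loop factor d = -A^2 - A^-2.
Tabulate the states by total A-exponent and number of loops L (A-exp: L × count):
  A^10: L=5 ×1
  A^8: L=4 ×10
  A^6: L=3 ×42, L=5 ×3
  A^4: L=2 ×90, L=4 ×29, L=6 ×1
  A^2: L=1 ×87, L=3 ×110, L=5 ×13
  A^0: L=2 ×179, L=4 ×71, L=6 ×2
  A^-2: L=3 ×187, L=5 ×23
  A^-4: L=4 ×117, L=6 ×3
  A^-6: L=5 ×45
  A^-8: L=6 ×10
  A^-10: L=7 ×1
Each group contributes A^e * Σ count * d^(L-1):
Powers of d = -A^2 - A^-2: d^2 = A^4 + 2 + A^-4; d^3 = -A^6 - 3*A^2 - 3*A^-2 - A^-6; d^4 = A^8 + 4*A^4 + 6 + 4*A^-4 + A^-8; d^5 = -A^10 - 5*A^6 - 10*A^2 - 10*A^-2 - 5*A^-6 - A^-10; d^6 = A^12 + 6*A^8 + 15*A^4 + 20 + 15*A^-4 + 6*A^-8 + A^-12.
  A^10 * (d^4) = A^18 + 4*A^14 + 6*A^10 + 4*A^6 + A^2
  A^8 * (10*d^3) = -10*A^14 - 30*A^10 - 30*A^6 - 10*A^2
  A^6 * (42*d^2 + 3*d^4) = 3*A^14 + 54*A^10 + 102*A^6 + 54*A^2 + 3*A^-2
  A^4 * (90*d + 29*d^3 + d^5) = -A^14 - 34*A^10 - 187*A^6 - 187*A^2 - 34*A^-2 - A^-6
  A^2 * (87 + 110*d^2 + 13*d^4) = 13*A^10 + 162*A^6 + 385*A^2 + 162*A^-2 + 13*A^-6
  A^0 * (179*d + 71*d^3 + 2*d^5) = -2*A^10 - 81*A^6 - 412*A^2 - 412*A^-2 - 81*A^-6 - 2*A^-10
  A^-2 * (187*d^2 + 23*d^4) = 23*A^6 + 279*A^2 + 512*A^-2 + 279*A^-6 + 23*A^-10
  A^-4 * (117*d^3 + 3*d^5) = -3*A^6 - 132*A^2 - 381*A^-2 - 381*A^-6 - 132*A^-10 - 3*A^-14
  A^-6 * (45*d^4) = 45*A^2 + 180*A^-2 + 270*A^-6 + 180*A^-10 + 45*A^-14
  A^-8 * (10*d^5) = -10*A^2 - 50*A^-2 - 100*A^-6 - 100*A^-10 - 50*A^-14 - 10*A^-18
  A^-10 * (d^6) = A^2 + 6*A^-2 + 15*A^-6 + 20*A^-10 + 15*A^-14 + 6*A^-18 + A^-22
Summing the groups: <K> = A^18 - 4*A^14 + 7*A^10 - 10*A^6 + 14*A^2 - 14*A^-2 + 14*A^-6 - 11*A^-10 + 7*A^-14 - 4*A^-18 + A^-22
Normalise by the writhe: (-A^3)^(-w) = (-A^3)^(-2) = A^-6, so f(A) = A^-6 * <K> = A^12 - 4*A^8 + 7*A^4 - 10 + 14*A^-4 - 14*A^-8 + 14*A^-12 - 11*A^-16 + 7*A^-20 - 4*A^-24 + A^-28.
Substitute A = t^(-1/4), i.e. A^e → t^(-e/4): V(t) = t^7 - 4*t^6 + 7*t^5 - 11*t^4 + 14*t^3 - 14*t^2 + 14*t - 10 + 7*t^-1 - 4*t^-2 + t^-3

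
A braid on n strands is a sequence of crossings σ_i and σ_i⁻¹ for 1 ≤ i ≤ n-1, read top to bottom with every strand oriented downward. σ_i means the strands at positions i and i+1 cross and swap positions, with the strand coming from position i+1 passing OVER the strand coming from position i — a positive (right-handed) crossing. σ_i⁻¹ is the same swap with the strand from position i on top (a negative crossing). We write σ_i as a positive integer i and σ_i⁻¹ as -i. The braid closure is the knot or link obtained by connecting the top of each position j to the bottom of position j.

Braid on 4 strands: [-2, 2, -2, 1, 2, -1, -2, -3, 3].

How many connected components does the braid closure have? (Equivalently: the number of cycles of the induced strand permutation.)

Track the strand permutation on 4 strands, starting from identity.
  step 1: s2^-1 swaps positions 2,3 -> [1 3 2 4]
  step 2: s2 swaps positions 2,3 -> [1 2 3 4]
  step 3: s2^-1 swaps positions 2,3 -> [1 3 2 4]
  step 4: s1 swaps positions 1,2 -> [3 1 2 4]
  step 5: s2 swaps positions 2,3 -> [3 2 1 4]
  step 6: s1^-1 swaps positions 1,2 -> [2 3 1 4]
  step 7: s2^-1 swaps positions 2,3 -> [2 1 3 4]
  step 8: s3^-1 swaps positions 3,4 -> [2 1 4 3]
  step 9: s3 swaps positions 3,4 -> [2 1 3 4]
Final permutation (position -> original strand): [2 1 3 4]
Closure components = cycle count of this permutation = 3.

Answer: 3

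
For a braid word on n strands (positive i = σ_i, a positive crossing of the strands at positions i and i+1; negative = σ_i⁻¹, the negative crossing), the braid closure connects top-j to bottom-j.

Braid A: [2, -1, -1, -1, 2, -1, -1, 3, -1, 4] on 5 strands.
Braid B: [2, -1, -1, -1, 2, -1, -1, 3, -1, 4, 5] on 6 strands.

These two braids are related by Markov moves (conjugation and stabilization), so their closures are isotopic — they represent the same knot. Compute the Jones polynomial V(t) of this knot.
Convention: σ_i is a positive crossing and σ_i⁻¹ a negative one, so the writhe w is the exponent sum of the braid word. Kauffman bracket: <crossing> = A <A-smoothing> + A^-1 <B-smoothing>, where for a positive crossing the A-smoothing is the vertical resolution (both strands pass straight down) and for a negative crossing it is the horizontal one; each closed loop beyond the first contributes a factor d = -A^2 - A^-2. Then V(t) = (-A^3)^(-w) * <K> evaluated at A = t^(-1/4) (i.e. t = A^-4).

1 - t^-1 + 3*t^-2 - 3*t^-3 + 3*t^-4 - 4*t^-5 + 3*t^-6 - 2*t^-7 + t^-8

Derivation:
Markov-equivalent braids have isotopic closures, hence identical knot invariants. Strip the Markov moves from each word to reach a common short braid β, then compute V(t) once on β.
Braid A: s2 s1^-1 s1^-1 s1^-1 s2 s1^-1 s1^-1 s3 s1^-1 s4 on 5 strands reduces by inverse Markov moves (closure unchanged at each step):
  Destabilize: the word has the form β·s4 where s4 occurs only as the final letter (β ∈ B_4); drop it and the last strand → 4 strands.
Reduced to β = s2 s1^-1 s1^-1 s1^-1 s2 s1^-1 s1^-1 s3 s1^-1 on 4 strands, 9 crossings.
Braid B: s2 s1^-1 s1^-1 s1^-1 s2 s1^-1 s1^-1 s3 s1^-1 s4 s5 on 6 strands reduces by inverse Markov moves (closure unchanged at each step):
  Destabilize: the word has the form β·s5 where s5 occurs only as the final letter (β ∈ B_5); drop it and the last strand → 5 strands.
  Destabilize: the word has the form β·s4 where s4 occurs only as the final letter (β ∈ B_4); drop it and the last strand → 4 strands.
Reduced to β = s2 s1^-1 s1^-1 s1^-1 s2 s1^-1 s1^-1 s3 s1^-1 on 4 strands, 9 crossings.
Both give the same β = s2 s1^-1 s1^-1 s1^-1 s2 s1^-1 s1^-1 s3 s1^-1 on 4 strands, so one state sum suffices:
Braid: s2 s1^-1 s1^-1 s1^-1 s2 s1^-1 s1^-1 s3 s1^-1 on 4 strands, 9 crossings.
Writhe w = (#positive) - (#negative) = 3 - 6 = -3.
State-sum expansion of <K>. There are 2^9 = 512 states.
For each crossing: s=0 is the vertical smoothing, s=1 horizontal. Crossing k contributes A^(sign_k * (1 - 2*s_k)); loop factor d = -A^2 - A^-2.
Tabulate the states by total A-exponent and number of loops L (A-exp: L × count):
  A^9: L=8 ×1
  A^7: L=7 ×9
  A^5: L=6 ×36
  A^3: L=5 ×84
  A^1: L=4 ×126
  A^-1: L=3 ×124, L=5 ×2
  A^-3: L=2 ×75, L=4 ×9
  A^-5: L=1 ×21, L=3 ×15
  A^-7: L=2 ×8, L=4 ×1
  A^-9: L=3 ×1
Each group contributes A^e * Σ count * d^(L-1):
Powers of d = -A^2 - A^-2: d^2 = A^4 + 2 + A^-4; d^3 = -A^6 - 3*A^2 - 3*A^-2 - A^-6; d^4 = A^8 + 4*A^4 + 6 + 4*A^-4 + A^-8; d^5 = -A^10 - 5*A^6 - 10*A^2 - 10*A^-2 - 5*A^-6 - A^-10; d^6 = A^12 + 6*A^8 + 15*A^4 + 20 + 15*A^-4 + 6*A^-8 + A^-12; d^7 = -A^14 - 7*A^10 - 21*A^6 - 35*A^2 - 35*A^-2 - 21*A^-6 - 7*A^-10 - A^-14.
  A^9 * (d^7) = -A^23 - 7*A^19 - 21*A^15 - 35*A^11 - 35*A^7 - 21*A^3 - 7*A^-1 - A^-5
  A^7 * (9*d^6) = 9*A^19 + 54*A^15 + 135*A^11 + 180*A^7 + 135*A^3 + 54*A^-1 + 9*A^-5
  A^5 * (36*d^5) = -36*A^15 - 180*A^11 - 360*A^7 - 360*A^3 - 180*A^-1 - 36*A^-5
  A^3 * (84*d^4) = 84*A^11 + 336*A^7 + 504*A^3 + 336*A^-1 + 84*A^-5
  A^1 * (126*d^3) = -126*A^7 - 378*A^3 - 378*A^-1 - 126*A^-5
  A^-1 * (124*d^2 + 2*d^4) = 2*A^7 + 132*A^3 + 260*A^-1 + 132*A^-5 + 2*A^-9
  A^-3 * (75*d + 9*d^3) = -9*A^3 - 102*A^-1 - 102*A^-5 - 9*A^-9
  A^-5 * (21 + 15*d^2) = 15*A^-1 + 51*A^-5 + 15*A^-9
  A^-7 * (8*d + d^3) = -A^-1 - 11*A^-5 - 11*A^-9 - A^-13
  A^-9 * (d^2) = A^-5 + 2*A^-9 + A^-13
Summing the groups: <K> = -A^23 + 2*A^19 - 3*A^15 + 4*A^11 - 3*A^7 + 3*A^3 - 3*A^-1 + A^-5 - A^-9
Normalise by the writhe: (-A^3)^(-w) = (-A^3)^(3) = -A^9, so f(A) = -A^9 * <K> = A^32 - 2*A^28 + 3*A^24 - 4*A^20 + 3*A^16 - 3*A^12 + 3*A^8 - A^4 + 1.
Substitute A = t^(-1/4), i.e. A^e → t^(-e/4): V(t) = 1 - t^-1 + 3*t^-2 - 3*t^-3 + 3*t^-4 - 4*t^-5 + 3*t^-6 - 2*t^-7 + t^-8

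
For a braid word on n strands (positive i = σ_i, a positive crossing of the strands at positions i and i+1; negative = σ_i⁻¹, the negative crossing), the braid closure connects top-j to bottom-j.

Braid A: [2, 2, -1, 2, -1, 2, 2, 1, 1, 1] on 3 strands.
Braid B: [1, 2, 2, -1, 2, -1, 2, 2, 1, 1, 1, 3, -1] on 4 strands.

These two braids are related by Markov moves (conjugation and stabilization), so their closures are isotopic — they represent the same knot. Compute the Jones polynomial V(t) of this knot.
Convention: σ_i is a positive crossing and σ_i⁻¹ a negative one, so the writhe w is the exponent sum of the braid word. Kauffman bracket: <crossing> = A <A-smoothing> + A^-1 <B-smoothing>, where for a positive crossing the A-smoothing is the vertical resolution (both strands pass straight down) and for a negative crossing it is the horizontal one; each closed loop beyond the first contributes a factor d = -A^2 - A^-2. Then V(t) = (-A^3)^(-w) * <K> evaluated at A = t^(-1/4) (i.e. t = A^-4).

Markov-equivalent braids have isotopic closures, hence identical knot invariants. Strip the Markov moves from each word to reach a common short braid β, then compute V(t) once on β.
Braid A: s2 s2 s1^-1 s2 s1^-1 s2 s2 s1 s1 s1 on 3 strands has no conjugating prefix/suffix or stabilization to strip; take β = s2 s2 s1^-1 s2 s1^-1 s2 s2 s1 s1 s1.
Braid B: s1 s2 s2 s1^-1 s2 s1^-1 s2 s2 s1 s1 s1 s3 s1^-1 on 4 strands reduces by inverse Markov moves (closure unchanged at each step):
  Deconjugate: the word is γ·β·γ⁻¹ with γ = s1 (prefix) and γ⁻¹ = s1^-1 (suffix); strip both.
  Destabilize: the word has the form β·s3 where s3 occurs only as the final letter (β ∈ B_3); drop it and the last strand → 3 strands.
Reduced to β = s2 s2 s1^-1 s2 s1^-1 s2 s2 s1 s1 s1 on 3 strands, 10 crossings.
Both give the same β = s2 s2 s1^-1 s2 s1^-1 s2 s2 s1 s1 s1 on 3 strands, so one state sum suffices:
Braid: s2 s2 s1^-1 s2 s1^-1 s2 s2 s1 s1 s1 on 3 strands, 10 crossings.
Writhe w = (#positive) - (#negative) = 8 - 2 = 6.
Enumerate smoothing states for the bracket polynomial. There are 2^10 = 1024 states.
Smooth each crossing (0=||, 1=⌣⌢); contribution A^(Σ sign_k(1-2s_k)) * d^(L-1).
Tabulate the states by total A-exponent and number of loops L (A-exp: L × count):
  A^10: L=3 ×1
  A^8: L=2 ×7, L=4 ×3
  A^6: L=1 ×14, L=3 ×28, L=5 ×3
  A^4: L=2 ×88, L=4 ×31, L=6 ×1
  A^2: L=1 ×63, L=3 ×133, L=5 ×14
  A^0: L=2 ×159, L=4 ×91, L=6 ×2
  A^-2: L=3 ×180, L=5 ×30
  A^-4: L=4 ×116, L=6 ×4
  A^-6: L=5 ×45
  A^-8: L=6 ×10
  A^-10: L=7 ×1
Each group contributes A^e * Σ count * d^(L-1):
Powers of d = -A^2 - A^-2: d^2 = A^4 + 2 + A^-4; d^3 = -A^6 - 3*A^2 - 3*A^-2 - A^-6; d^4 = A^8 + 4*A^4 + 6 + 4*A^-4 + A^-8; d^5 = -A^10 - 5*A^6 - 10*A^2 - 10*A^-2 - 5*A^-6 - A^-10; d^6 = A^12 + 6*A^8 + 15*A^4 + 20 + 15*A^-4 + 6*A^-8 + A^-12.
  A^10 * (d^2) = A^14 + 2*A^10 + A^6
  A^8 * (7*d + 3*d^3) = -3*A^14 - 16*A^10 - 16*A^6 - 3*A^2
  A^6 * (14 + 28*d^2 + 3*d^4) = 3*A^14 + 40*A^10 + 88*A^6 + 40*A^2 + 3*A^-2
  A^4 * (88*d + 31*d^3 + d^5) = -A^14 - 36*A^10 - 191*A^6 - 191*A^2 - 36*A^-2 - A^-6
  A^2 * (63 + 133*d^2 + 14*d^4) = 14*A^10 + 189*A^6 + 413*A^2 + 189*A^-2 + 14*A^-6
  A^0 * (159*d + 91*d^3 + 2*d^5) = -2*A^10 - 101*A^6 - 452*A^2 - 452*A^-2 - 101*A^-6 - 2*A^-10
  A^-2 * (180*d^2 + 30*d^4) = 30*A^6 + 300*A^2 + 540*A^-2 + 300*A^-6 + 30*A^-10
  A^-4 * (116*d^3 + 4*d^5) = -4*A^6 - 136*A^2 - 388*A^-2 - 388*A^-6 - 136*A^-10 - 4*A^-14
  A^-6 * (45*d^4) = 45*A^2 + 180*A^-2 + 270*A^-6 + 180*A^-10 + 45*A^-14
  A^-8 * (10*d^5) = -10*A^2 - 50*A^-2 - 100*A^-6 - 100*A^-10 - 50*A^-14 - 10*A^-18
  A^-10 * (d^6) = A^2 + 6*A^-2 + 15*A^-6 + 20*A^-10 + 15*A^-14 + 6*A^-18 + A^-22
Summing the groups: <K> = 2*A^10 - 4*A^6 + 7*A^2 - 8*A^-2 + 9*A^-6 - 8*A^-10 + 6*A^-14 - 4*A^-18 + A^-22
Normalise by the writhe: (-A^3)^(-w) = (-A^3)^(-6) = A^-18, so f(A) = A^-18 * <K> = 2*A^-8 - 4*A^-12 + 7*A^-16 - 8*A^-20 + 9*A^-24 - 8*A^-28 + 6*A^-32 - 4*A^-36 + A^-40.
Substitute A = t^(-1/4), i.e. A^e → t^(-e/4): V(t) = t^10 - 4*t^9 + 6*t^8 - 8*t^7 + 9*t^6 - 8*t^5 + 7*t^4 - 4*t^3 + 2*t^2

Answer: t^10 - 4*t^9 + 6*t^8 - 8*t^7 + 9*t^6 - 8*t^5 + 7*t^4 - 4*t^3 + 2*t^2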